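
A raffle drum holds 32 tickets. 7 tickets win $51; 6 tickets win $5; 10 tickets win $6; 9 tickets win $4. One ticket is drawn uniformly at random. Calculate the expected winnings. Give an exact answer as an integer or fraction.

E[payout] = (7/32)·51 + (6/32)·5 + (10/32)·6 + (9/32)·4 = 483/32

483/32 dollars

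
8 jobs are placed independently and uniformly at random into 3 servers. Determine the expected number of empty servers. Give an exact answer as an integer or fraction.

Let Xⱼ=1 if server j is empty. P(Xⱼ=1) = ((3-1)/3)^8 = 256/6561.
By linearity, E[#empty] = 3·256/6561 = 256/2187.

256/2187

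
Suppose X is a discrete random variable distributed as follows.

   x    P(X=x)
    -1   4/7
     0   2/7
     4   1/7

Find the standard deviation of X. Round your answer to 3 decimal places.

E[X] = 0, E[X²] = 20/7
Var(X) = E[X²] − (E[X])² = 20/7 − 0 = 20/7
SD(X) = √(20/7) ≈ 1.690

1.690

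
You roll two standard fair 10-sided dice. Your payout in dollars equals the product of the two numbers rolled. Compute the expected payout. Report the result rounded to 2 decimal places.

$30.25

Distribution of the product of the two numbers rolled: 1 w.p. 1/100, 2 w.p. 1/50, 3 w.p. 1/50, 4 w.p. 3/100, 5 w.p. 1/50, 6 w.p. 1/25, …
E[payout] = (1/100)·1 + (1/50)·2 + (1/50)·3 + (3/100)·4 + (1/50)·5 + (1/25)·6 + (1/50)·7 + (1/25)·8 + (3/100)·9 + (1/25)·10 + (1/25)·12 + (1/50)·14 + (1/50)·15 + (3/100)·16 + (1/25)·18 + (1/25)·20 + (1/50)·21 + (1/25)·24 + (1/100)·25 + (1/50)·27 + (1/50)·28 + (1/25)·30 + (1/50)·32 + (1/50)·35 + (3/100)·36 + (1/25)·40 + (1/50)·42 + (1/50)·45 + (1/50)·48 + (1/100)·49 + (1/50)·50 + (1/50)·54 + (1/50)·56 + (1/50)·60 + (1/50)·63 + (1/100)·64 + (1/50)·70 + (1/50)·72 + (1/50)·80 + (1/100)·81 + (1/50)·90 + (1/100)·100 = 121/4
≈ $30.25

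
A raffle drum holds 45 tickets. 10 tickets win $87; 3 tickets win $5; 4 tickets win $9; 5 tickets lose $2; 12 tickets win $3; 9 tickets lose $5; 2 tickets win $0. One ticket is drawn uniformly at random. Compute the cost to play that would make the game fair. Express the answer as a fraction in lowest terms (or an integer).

902/45 dollars

E[payout] = (10/45)·87 + (3/45)·5 + (4/45)·9 + (5/45)·(-2) + (12/45)·3 + (9/45)·(-5) + (2/45)·0 = 902/45
Fair fee = E[payout] = 902/45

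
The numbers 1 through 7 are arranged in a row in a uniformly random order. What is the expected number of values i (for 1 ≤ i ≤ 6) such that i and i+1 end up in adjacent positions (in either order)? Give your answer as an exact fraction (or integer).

For each i ∈ {1,…,6}, let Xᵢ = 1 if i and i+1 are adjacent. P(Xᵢ=1) = 2·(7−1)!/7! = 2/7.
By linearity, E[ΣXᵢ] = (6)·(2/7) = 12/7.

12/7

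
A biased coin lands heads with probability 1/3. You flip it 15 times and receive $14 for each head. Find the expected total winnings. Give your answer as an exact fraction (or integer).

$70

E[#heads] = 15·1/3 = 5 (linearity over flips).
E[winnings] = 14·5 = 70.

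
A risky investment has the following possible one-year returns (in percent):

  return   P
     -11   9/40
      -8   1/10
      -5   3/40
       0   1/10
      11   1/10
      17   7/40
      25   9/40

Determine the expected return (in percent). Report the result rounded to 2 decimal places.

6.05

E[X] = (9/40)·(-11) + (1/10)·(-8) + (3/40)·(-5) + (1/10)·0 + (1/10)·11 + (7/40)·17 + (9/40)·25
     = 121/20 ≈ 6.05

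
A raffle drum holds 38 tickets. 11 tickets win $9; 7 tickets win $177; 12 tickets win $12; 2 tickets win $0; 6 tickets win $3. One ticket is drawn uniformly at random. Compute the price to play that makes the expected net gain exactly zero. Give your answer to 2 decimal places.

E[payout] = (11/38)·9 + (7/38)·177 + (12/38)·12 + (2/38)·0 + (6/38)·3 = 750/19
Fair fee = E[payout] = 750/19 ≈ $39.47

$39.47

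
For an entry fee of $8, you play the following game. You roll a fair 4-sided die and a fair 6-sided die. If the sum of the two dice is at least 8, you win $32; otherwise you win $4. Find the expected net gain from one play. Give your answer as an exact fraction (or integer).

E[payout] = (3/4)·4 + (1/4)·32 = 11
Expected profit = 11 − 8 = 3

$3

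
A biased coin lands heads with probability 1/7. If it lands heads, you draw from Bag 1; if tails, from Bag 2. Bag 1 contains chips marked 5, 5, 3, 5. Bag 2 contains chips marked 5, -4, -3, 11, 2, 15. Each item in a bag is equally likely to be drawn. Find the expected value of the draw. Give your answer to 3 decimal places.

E[X | Bag 1] = (5 + 5 + 3 + 5)/4 = 9/2
E[X | Bag 2] = (5 − 4 − 3 + 11 + 2 + 15)/6 = 13/3
E[X] = (1/7)·9/2 + (6/7)·13/3 = 61/14 ≈ 4.357

4.357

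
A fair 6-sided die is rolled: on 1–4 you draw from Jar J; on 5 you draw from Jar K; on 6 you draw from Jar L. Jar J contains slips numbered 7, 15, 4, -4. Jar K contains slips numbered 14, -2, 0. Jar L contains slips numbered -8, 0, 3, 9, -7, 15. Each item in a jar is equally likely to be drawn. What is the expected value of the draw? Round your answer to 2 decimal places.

4.67

E[X | Jar J] = (7 + 15 + 4 − 4)/4 = 11/2
E[X | Jar K] = (14 − 2 + 0)/3 = 4
E[X | Jar L] = (-8 + 0 + 3 + 9 − 7 + 15)/6 = 2
E[X] = (2/3)·11/2 + (1/6)·4 + (1/6)·2 = 14/3 ≈ 4.67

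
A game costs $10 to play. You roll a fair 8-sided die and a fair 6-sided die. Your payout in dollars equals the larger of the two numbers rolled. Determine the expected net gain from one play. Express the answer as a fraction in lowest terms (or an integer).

Distribution of the larger of the two numbers rolled: 1 w.p. 1/48, 2 w.p. 1/16, 3 w.p. 5/48, 4 w.p. 7/48, 5 w.p. 3/16, 6 w.p. 11/48, …
E[payout] = (1/48)·1 + (1/16)·2 + (5/48)·3 + (7/48)·4 + (3/16)·5 + (11/48)·6 + (1/8)·7 + (1/8)·8 = 251/48
Expected profit = 251/48 − 10 = -229/48

-229/48 dollars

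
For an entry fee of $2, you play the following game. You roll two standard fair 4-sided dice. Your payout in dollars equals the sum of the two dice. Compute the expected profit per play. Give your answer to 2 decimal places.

$3.00

Distribution of the sum of the two dice: 2 w.p. 1/16, 3 w.p. 1/8, 4 w.p. 3/16, 5 w.p. 1/4, 6 w.p. 3/16, 7 w.p. 1/8, …
E[payout] = (1/16)·2 + (1/8)·3 + (3/16)·4 + (1/4)·5 + (3/16)·6 + (1/8)·7 + (1/16)·8 = 5
Expected profit = 5 − 2 = 3 ≈ $3.00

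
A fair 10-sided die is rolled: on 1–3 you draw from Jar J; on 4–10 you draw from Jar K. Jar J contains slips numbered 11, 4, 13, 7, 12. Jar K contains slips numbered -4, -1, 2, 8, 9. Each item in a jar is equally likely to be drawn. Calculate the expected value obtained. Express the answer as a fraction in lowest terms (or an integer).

239/50

E[X | Jar J] = (11 + 4 + 13 + 7 + 12)/5 = 47/5
E[X | Jar K] = (-4 − 1 + 2 + 8 + 9)/5 = 14/5
E[X] = (3/10)·47/5 + (7/10)·14/5 = 239/50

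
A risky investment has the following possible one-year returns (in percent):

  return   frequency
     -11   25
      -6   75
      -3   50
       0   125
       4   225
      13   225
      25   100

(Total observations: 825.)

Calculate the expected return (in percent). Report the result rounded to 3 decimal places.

Total = 825, so P(return=-11) = 25/825, etc.
E[X] = (1/33)·(-11) + (1/11)·(-6) + (2/33)·(-3) + (5/33)·0 + (3/11)·4 + (3/11)·13 + (4/33)·25
     = 218/33 ≈ 6.606

6.606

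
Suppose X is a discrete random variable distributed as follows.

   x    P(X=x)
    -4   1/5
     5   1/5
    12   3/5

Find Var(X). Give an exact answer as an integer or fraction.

E[X] = (1/5)·(-4) + (1/5)·5 + (3/5)·12 = 37/5
E[X²] = (1/5)·16 + (1/5)·25 + (3/5)·144 = 473/5
Var(X) = 473/5 − (37/5)² = 996/25

996/25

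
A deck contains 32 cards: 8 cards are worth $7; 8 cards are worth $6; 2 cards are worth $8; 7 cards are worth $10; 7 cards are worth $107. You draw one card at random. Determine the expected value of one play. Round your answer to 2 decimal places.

E[payout] = (8/32)·7 + (8/32)·6 + (2/32)·8 + (7/32)·10 + (7/32)·107 = 939/32
≈ $29.34

$29.34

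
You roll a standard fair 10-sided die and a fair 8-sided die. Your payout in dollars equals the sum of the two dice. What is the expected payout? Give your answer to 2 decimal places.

$10.00

Distribution of the sum of the two dice: 2 w.p. 1/80, 3 w.p. 1/40, 4 w.p. 3/80, 5 w.p. 1/20, 6 w.p. 1/16, 7 w.p. 3/40, …
E[payout] = (1/80)·2 + (1/40)·3 + (3/80)·4 + (1/20)·5 + (1/16)·6 + (3/40)·7 + (7/80)·8 + (1/10)·9 + (1/10)·10 + (1/10)·11 + (7/80)·12 + (3/40)·13 + (1/16)·14 + (1/20)·15 + (3/80)·16 + (1/40)·17 + (1/80)·18 = 10
≈ $10.00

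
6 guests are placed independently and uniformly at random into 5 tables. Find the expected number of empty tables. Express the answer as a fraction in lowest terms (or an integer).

4096/3125

Let Xⱼ=1 if table j is empty. P(Xⱼ=1) = ((5-1)/5)^6 = 4096/15625.
By linearity, E[#empty] = 5·4096/15625 = 4096/3125.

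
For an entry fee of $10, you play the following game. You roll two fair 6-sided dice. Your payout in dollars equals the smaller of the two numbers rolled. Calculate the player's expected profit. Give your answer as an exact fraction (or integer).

Distribution of the smaller of the two numbers rolled: 1 w.p. 11/36, 2 w.p. 1/4, 3 w.p. 7/36, 4 w.p. 5/36, 5 w.p. 1/12, 6 w.p. 1/36
E[payout] = (11/36)·1 + (1/4)·2 + (7/36)·3 + (5/36)·4 + (1/12)·5 + (1/36)·6 = 91/36
Expected profit = 91/36 − 10 = -269/36

-269/36 dollars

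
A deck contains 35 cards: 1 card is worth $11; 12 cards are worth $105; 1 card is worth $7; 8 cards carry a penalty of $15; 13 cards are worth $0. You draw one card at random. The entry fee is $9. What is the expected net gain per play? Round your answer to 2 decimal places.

E[payout] = (1/35)·11 + (12/35)·105 + (1/35)·7 + (8/35)·(-15) + (13/35)·0 = 1158/35
Expected profit = 1158/35 − 9 = 843/35 ≈ $24.09

$24.09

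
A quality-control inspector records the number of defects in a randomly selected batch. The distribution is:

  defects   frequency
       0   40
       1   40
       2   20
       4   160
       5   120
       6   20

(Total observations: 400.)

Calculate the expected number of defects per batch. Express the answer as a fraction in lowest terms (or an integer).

Total = 400, so P(defects=0) = 40/400, etc.
E[X] = (1/10)·0 + (1/10)·1 + (1/20)·2 + (2/5)·4 + (3/10)·5 + (1/20)·6
     = 18/5

18/5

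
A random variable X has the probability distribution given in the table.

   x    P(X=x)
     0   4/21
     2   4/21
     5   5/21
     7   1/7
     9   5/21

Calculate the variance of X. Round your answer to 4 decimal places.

E[X] = (4/21)·0 + (4/21)·2 + (5/21)·5 + (1/7)·7 + (5/21)·9 = 33/7
E[X²] = (4/21)·0 + (4/21)·4 + (5/21)·25 + (1/7)·49 + (5/21)·81 = 33
Var(X) = 33 − (33/7)² = 528/49 ≈ 10.7755

10.7755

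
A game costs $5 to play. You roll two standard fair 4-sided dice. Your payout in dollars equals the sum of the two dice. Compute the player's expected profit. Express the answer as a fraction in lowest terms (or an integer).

Distribution of the sum of the two dice: 2 w.p. 1/16, 3 w.p. 1/8, 4 w.p. 3/16, 5 w.p. 1/4, 6 w.p. 3/16, 7 w.p. 1/8, …
E[payout] = (1/16)·2 + (1/8)·3 + (3/16)·4 + (1/4)·5 + (3/16)·6 + (1/8)·7 + (1/16)·8 = 5
Expected profit = 5 − 5 = 0

$0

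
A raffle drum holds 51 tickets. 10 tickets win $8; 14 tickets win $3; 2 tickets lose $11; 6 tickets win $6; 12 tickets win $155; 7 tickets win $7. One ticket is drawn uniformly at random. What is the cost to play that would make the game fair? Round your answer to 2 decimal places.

$40.10

E[payout] = (10/51)·8 + (14/51)·3 + (2/51)·(-11) + (6/51)·6 + (12/51)·155 + (7/51)·7 = 2045/51
Fair fee = E[payout] = 2045/51 ≈ $40.10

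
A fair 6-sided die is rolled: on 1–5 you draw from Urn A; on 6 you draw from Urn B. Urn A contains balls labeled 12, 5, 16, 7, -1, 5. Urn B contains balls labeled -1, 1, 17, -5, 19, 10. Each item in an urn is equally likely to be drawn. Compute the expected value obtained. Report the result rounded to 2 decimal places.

E[X | Urn A] = (12 + 5 + 16 + 7 − 1 + 5)/6 = 22/3
E[X | Urn B] = (-1 + 1 + 17 − 5 + 19 + 10)/6 = 41/6
E[X] = (5/6)·22/3 + (1/6)·41/6 = 29/4 ≈ 7.25

7.25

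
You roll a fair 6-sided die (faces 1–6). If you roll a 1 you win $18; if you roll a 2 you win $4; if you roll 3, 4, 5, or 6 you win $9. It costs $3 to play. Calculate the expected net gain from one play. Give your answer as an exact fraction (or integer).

20/3 dollars

E[payout] = (1/6)·4 + (2/3)·9 + (1/6)·18 = 29/3
Expected profit = 29/3 − 3 = 20/3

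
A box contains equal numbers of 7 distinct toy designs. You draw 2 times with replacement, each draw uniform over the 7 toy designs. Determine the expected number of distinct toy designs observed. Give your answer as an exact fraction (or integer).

13/7

Let Xⱼ=1 if type j appears at least once. P(Xⱼ=1) = 1 − ((7−1)/7)^2 = 13/49.
E[#distinct] = 7·13/49 = 13/7.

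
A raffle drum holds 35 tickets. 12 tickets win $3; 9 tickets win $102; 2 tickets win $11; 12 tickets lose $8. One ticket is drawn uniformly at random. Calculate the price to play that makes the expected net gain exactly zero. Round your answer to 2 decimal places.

E[payout] = (12/35)·3 + (9/35)·102 + (2/35)·11 + (12/35)·(-8) = 176/7
Fair fee = E[payout] = 176/7 ≈ $25.14

$25.14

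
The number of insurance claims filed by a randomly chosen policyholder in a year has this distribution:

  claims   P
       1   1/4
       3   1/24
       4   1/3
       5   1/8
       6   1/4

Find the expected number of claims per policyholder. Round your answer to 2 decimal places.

3.83

E[X] = (1/4)·1 + (1/24)·3 + (1/3)·4 + (1/8)·5 + (1/4)·6
     = 23/6 ≈ 3.83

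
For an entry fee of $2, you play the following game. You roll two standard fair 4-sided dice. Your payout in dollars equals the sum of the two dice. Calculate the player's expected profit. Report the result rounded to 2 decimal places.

Distribution of the sum of the two dice: 2 w.p. 1/16, 3 w.p. 1/8, 4 w.p. 3/16, 5 w.p. 1/4, 6 w.p. 3/16, 7 w.p. 1/8, …
E[payout] = (1/16)·2 + (1/8)·3 + (3/16)·4 + (1/4)·5 + (3/16)·6 + (1/8)·7 + (1/16)·8 = 5
Expected profit = 5 − 2 = 3 ≈ $3.00

$3.00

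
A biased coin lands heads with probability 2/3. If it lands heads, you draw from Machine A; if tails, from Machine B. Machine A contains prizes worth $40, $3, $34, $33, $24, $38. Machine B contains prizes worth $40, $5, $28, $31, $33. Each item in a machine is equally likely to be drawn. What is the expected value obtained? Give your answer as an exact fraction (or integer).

E[X | Machine A] = (40 + 3 + 34 + 33 + 24 + 38)/6 = 86/3
E[X | Machine B] = (40 + 5 + 28 + 31 + 33)/5 = 137/5
E[X] = (2/3)·86/3 + (1/3)·137/5 = 1271/45

1271/45 dollars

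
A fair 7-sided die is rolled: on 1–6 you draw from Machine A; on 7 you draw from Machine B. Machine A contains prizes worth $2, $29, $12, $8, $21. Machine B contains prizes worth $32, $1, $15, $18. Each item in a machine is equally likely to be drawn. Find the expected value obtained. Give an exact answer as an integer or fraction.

147/10 dollars

E[X | Machine A] = (2 + 29 + 12 + 8 + 21)/5 = 72/5
E[X | Machine B] = (32 + 1 + 15 + 18)/4 = 33/2
E[X] = (6/7)·72/5 + (1/7)·33/2 = 147/10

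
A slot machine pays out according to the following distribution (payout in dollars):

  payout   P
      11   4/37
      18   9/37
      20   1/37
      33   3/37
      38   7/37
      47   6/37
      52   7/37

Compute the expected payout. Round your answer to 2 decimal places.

E[X] = (4/37)·11 + (9/37)·18 + (1/37)·20 + (3/37)·33 + (7/37)·38 + (6/37)·47 + (7/37)·52
     = 1237/37 ≈ 33.43

$33.43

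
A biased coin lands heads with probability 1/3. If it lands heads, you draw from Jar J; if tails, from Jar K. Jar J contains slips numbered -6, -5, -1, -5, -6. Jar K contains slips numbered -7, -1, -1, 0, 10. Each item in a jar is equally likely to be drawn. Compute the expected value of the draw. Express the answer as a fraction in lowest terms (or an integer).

E[X | Jar J] = (-6 − 5 − 1 − 5 − 6)/5 = -23/5
E[X | Jar K] = (-7 − 1 − 1 + 0 + 10)/5 = 1/5
E[X] = (1/3)·(-23/5) + (2/3)·1/5 = -7/5

-7/5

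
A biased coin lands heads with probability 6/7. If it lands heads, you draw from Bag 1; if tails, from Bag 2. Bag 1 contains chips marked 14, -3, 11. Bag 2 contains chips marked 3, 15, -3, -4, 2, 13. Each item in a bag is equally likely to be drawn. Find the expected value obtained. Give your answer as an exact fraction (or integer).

145/21

E[X | Bag 1] = (14 − 3 + 11)/3 = 22/3
E[X | Bag 2] = (3 + 15 − 3 − 4 + 2 + 13)/6 = 13/3
E[X] = (6/7)·22/3 + (1/7)·13/3 = 145/21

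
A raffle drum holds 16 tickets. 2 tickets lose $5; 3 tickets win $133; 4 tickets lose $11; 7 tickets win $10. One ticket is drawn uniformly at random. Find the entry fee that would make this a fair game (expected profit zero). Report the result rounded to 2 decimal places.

E[payout] = (2/16)·(-5) + (3/16)·133 + (4/16)·(-11) + (7/16)·10 = 415/16
Fair fee = E[payout] = 415/16 ≈ $25.94

$25.94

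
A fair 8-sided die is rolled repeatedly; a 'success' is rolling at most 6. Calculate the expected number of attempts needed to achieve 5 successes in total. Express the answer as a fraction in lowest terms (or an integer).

By linearity (sum of 5 independent geometric waits), E[trials] = 5/p = 5/(3/4) = 20/3.

20/3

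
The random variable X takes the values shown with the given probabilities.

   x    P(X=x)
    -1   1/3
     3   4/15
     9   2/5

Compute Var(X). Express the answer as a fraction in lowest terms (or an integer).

4184/225

E[X] = (1/3)·(-1) + (4/15)·3 + (2/5)·9 = 61/15
E[X²] = (1/3)·1 + (4/15)·9 + (2/5)·81 = 527/15
Var(X) = 527/15 − (61/15)² = 4184/225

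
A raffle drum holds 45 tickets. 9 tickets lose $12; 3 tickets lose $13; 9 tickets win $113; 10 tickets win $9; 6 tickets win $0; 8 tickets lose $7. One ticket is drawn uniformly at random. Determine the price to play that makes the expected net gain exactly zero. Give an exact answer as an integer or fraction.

904/45 dollars

E[payout] = (9/45)·(-12) + (3/45)·(-13) + (9/45)·113 + (10/45)·9 + (6/45)·0 + (8/45)·(-7) = 904/45
Fair fee = E[payout] = 904/45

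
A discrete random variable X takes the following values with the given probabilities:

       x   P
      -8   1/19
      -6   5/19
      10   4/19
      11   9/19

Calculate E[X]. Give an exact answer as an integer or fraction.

101/19

E[X] = (1/19)·(-8) + (5/19)·(-6) + (4/19)·10 + (9/19)·11
     = 101/19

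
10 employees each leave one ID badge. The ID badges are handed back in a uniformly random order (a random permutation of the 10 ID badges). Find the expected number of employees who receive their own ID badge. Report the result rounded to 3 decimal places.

1.000

Let Xᵢ = 1 if person i gets their own ID badge. For each i, P(Xᵢ=1) = 1/10.
By linearity of expectation, E[X₁+…+X_10] = 10·(1/10) = 1.
≈ 1.000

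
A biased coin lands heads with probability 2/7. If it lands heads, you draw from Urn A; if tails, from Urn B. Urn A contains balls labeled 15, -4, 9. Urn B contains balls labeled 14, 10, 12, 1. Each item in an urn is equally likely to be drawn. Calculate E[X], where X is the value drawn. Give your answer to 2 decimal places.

E[X | Urn A] = (15 − 4 + 9)/3 = 20/3
E[X | Urn B] = (14 + 10 + 12 + 1)/4 = 37/4
E[X] = (2/7)·20/3 + (5/7)·37/4 = 715/84 ≈ 8.51

8.51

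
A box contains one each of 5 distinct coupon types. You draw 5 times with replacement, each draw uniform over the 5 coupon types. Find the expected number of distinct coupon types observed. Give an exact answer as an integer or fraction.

Let Xⱼ=1 if type j appears at least once. P(Xⱼ=1) = 1 − ((5−1)/5)^5 = 2101/3125.
E[#distinct] = 5·2101/3125 = 2101/625.

2101/625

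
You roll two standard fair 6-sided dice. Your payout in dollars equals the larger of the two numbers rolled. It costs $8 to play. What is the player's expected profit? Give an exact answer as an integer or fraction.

Distribution of the larger of the two numbers rolled: 1 w.p. 1/36, 2 w.p. 1/12, 3 w.p. 5/36, 4 w.p. 7/36, 5 w.p. 1/4, 6 w.p. 11/36
E[payout] = (1/36)·1 + (1/12)·2 + (5/36)·3 + (7/36)·4 + (1/4)·5 + (11/36)·6 = 161/36
Expected profit = 161/36 − 8 = -127/36

-127/36 dollars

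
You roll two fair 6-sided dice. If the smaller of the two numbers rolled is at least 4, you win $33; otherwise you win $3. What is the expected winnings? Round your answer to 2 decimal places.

E[payout] = (3/4)·3 + (1/4)·33 = 21/2
≈ $10.50

$10.50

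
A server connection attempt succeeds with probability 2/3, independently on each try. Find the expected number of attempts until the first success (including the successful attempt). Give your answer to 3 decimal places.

For a geometric distribution, E[trials] = 1/p = 1/(2/3) = 3/2.
≈ 1.500

1.500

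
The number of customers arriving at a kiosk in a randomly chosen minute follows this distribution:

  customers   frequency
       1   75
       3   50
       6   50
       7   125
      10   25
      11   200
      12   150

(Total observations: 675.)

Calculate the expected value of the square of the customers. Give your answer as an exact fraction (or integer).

2270/27

Total = 675, so P(customers=1) = 75/675, etc.
E[X²] = (1/9)·1 + (2/27)·9 + (2/27)·36 + (5/27)·49 + (1/27)·100 + (8/27)·121 + (2/9)·144
     = 2270/27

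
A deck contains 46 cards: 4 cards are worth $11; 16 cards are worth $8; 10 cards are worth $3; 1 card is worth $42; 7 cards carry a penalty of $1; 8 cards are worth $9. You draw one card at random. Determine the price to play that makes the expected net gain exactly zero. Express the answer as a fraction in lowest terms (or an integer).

309/46 dollars

E[payout] = (4/46)·11 + (16/46)·8 + (10/46)·3 + (1/46)·42 + (7/46)·(-1) + (8/46)·9 = 309/46
Fair fee = E[payout] = 309/46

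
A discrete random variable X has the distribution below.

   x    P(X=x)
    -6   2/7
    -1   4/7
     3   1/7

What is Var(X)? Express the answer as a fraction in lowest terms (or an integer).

426/49

E[X] = (2/7)·(-6) + (4/7)·(-1) + (1/7)·3 = -13/7
E[X²] = (2/7)·36 + (4/7)·1 + (1/7)·9 = 85/7
Var(X) = 85/7 − (-13/7)² = 426/49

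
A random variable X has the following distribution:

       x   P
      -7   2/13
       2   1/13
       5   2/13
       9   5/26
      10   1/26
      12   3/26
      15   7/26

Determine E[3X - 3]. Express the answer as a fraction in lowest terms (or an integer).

249/13

E[3x-3] = (2/13)·(-24) + (1/13)·3 + (2/13)·12 + (5/26)·24 + (1/26)·27 + (3/26)·33 + (7/26)·42
     = 249/13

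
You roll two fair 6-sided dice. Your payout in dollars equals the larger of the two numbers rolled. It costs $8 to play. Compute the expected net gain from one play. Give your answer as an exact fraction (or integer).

Distribution of the larger of the two numbers rolled: 1 w.p. 1/36, 2 w.p. 1/12, 3 w.p. 5/36, 4 w.p. 7/36, 5 w.p. 1/4, 6 w.p. 11/36
E[payout] = (1/36)·1 + (1/12)·2 + (5/36)·3 + (7/36)·4 + (1/4)·5 + (11/36)·6 = 161/36
Expected profit = 161/36 − 8 = -127/36

-127/36 dollars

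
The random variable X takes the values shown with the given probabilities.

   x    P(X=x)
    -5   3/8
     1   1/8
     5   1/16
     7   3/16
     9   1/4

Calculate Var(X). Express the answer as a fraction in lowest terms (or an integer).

2303/64

E[X] = (3/8)·(-5) + (1/8)·1 + (1/16)·5 + (3/16)·7 + (1/4)·9 = 17/8
E[X²] = (3/8)·25 + (1/8)·1 + (1/16)·25 + (3/16)·49 + (1/4)·81 = 81/2
Var(X) = 81/2 − (17/8)² = 2303/64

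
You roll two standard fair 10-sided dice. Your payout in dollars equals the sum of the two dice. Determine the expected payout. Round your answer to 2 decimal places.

$11.00

Distribution of the sum of the two dice: 2 w.p. 1/100, 3 w.p. 1/50, 4 w.p. 3/100, 5 w.p. 1/25, 6 w.p. 1/20, 7 w.p. 3/50, …
E[payout] = (1/100)·2 + (1/50)·3 + (3/100)·4 + (1/25)·5 + (1/20)·6 + (3/50)·7 + (7/100)·8 + (2/25)·9 + (9/100)·10 + (1/10)·11 + (9/100)·12 + (2/25)·13 + (7/100)·14 + (3/50)·15 + (1/20)·16 + (1/25)·17 + (3/100)·18 + (1/50)·19 + (1/100)·20 = 11
≈ $11.00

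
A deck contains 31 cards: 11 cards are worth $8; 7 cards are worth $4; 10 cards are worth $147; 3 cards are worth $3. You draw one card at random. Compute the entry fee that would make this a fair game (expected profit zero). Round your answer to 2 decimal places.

E[payout] = (11/31)·8 + (7/31)·4 + (10/31)·147 + (3/31)·3 = 1595/31
Fair fee = E[payout] = 1595/31 ≈ $51.45

$51.45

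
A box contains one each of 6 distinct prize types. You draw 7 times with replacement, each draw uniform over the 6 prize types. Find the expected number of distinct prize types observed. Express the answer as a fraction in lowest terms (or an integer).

201811/46656

Let Xⱼ=1 if type j appears at least once. P(Xⱼ=1) = 1 − ((6−1)/6)^7 = 201811/279936.
E[#distinct] = 6·201811/279936 = 201811/46656.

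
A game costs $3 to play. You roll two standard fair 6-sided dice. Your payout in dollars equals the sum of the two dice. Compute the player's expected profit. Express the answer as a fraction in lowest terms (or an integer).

$4

Distribution of the sum of the two dice: 2 w.p. 1/36, 3 w.p. 1/18, 4 w.p. 1/12, 5 w.p. 1/9, 6 w.p. 5/36, 7 w.p. 1/6, …
E[payout] = (1/36)·2 + (1/18)·3 + (1/12)·4 + (1/9)·5 + (5/36)·6 + (1/6)·7 + (5/36)·8 + (1/9)·9 + (1/12)·10 + (1/18)·11 + (1/36)·12 = 7
Expected profit = 7 − 3 = 4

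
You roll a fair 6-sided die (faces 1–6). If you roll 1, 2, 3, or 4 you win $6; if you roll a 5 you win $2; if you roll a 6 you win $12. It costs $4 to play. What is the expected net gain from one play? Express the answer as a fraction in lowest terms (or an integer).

E[payout] = (1/6)·2 + (2/3)·6 + (1/6)·12 = 19/3
Expected profit = 19/3 − 4 = 7/3

7/3 dollars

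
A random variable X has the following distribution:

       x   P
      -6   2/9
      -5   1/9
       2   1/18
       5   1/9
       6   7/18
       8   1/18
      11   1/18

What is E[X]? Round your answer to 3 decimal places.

E[X] = (2/9)·(-6) + (1/9)·(-5) + (1/18)·2 + (1/9)·5 + (7/18)·6 + (1/18)·8 + (1/18)·11
     = 13/6 ≈ 2.167

2.167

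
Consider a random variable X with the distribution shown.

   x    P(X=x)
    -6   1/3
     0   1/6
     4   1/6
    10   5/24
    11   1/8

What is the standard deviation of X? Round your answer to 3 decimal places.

E[X] = 17/8, E[X²] = 405/8
Var(X) = E[X²] − (E[X])² = 405/8 − 289/64 = 2951/64
SD(X) = √(2951/64) ≈ 6.790

6.790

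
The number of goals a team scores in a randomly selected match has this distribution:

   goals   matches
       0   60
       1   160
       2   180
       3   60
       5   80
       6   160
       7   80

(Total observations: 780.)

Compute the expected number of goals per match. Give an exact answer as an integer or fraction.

Total = 780, so P(goals=0) = 60/780, etc.
E[X] = (1/13)·0 + (8/39)·1 + (3/13)·2 + (1/13)·3 + (4/39)·5 + (8/39)·6 + (4/39)·7
     = 131/39

131/39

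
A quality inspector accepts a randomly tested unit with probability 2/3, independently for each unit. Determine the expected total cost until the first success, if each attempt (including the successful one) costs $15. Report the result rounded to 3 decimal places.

$22.500

E[#attempts] = 1/p = 3/2; E[cost] = 15·3/2 = 45/2.
≈ 22.500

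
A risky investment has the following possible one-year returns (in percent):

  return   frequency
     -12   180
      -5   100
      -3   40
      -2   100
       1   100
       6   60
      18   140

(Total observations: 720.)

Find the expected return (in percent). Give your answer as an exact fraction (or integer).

Total = 720, so P(return=-12) = 180/720, etc.
E[X] = (1/4)·(-12) + (5/36)·(-5) + (1/18)·(-3) + (5/36)·(-2) + (5/36)·1 + (1/12)·6 + (7/36)·18
     = 0

0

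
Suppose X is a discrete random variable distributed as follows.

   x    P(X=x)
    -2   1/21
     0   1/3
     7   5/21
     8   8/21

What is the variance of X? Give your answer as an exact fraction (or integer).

6572/441

E[X] = (1/21)·(-2) + (1/3)·0 + (5/21)·7 + (8/21)·8 = 97/21
E[X²] = (1/21)·4 + (1/3)·0 + (5/21)·49 + (8/21)·64 = 761/21
Var(X) = 761/21 − (97/21)² = 6572/441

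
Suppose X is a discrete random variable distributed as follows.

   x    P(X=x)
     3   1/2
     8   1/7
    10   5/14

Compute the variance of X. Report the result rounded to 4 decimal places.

10.7398

E[X] = (1/2)·3 + (1/7)·8 + (5/14)·10 = 87/14
E[X²] = (1/2)·9 + (1/7)·64 + (5/14)·100 = 691/14
Var(X) = 691/14 − (87/14)² = 2105/196 ≈ 10.7398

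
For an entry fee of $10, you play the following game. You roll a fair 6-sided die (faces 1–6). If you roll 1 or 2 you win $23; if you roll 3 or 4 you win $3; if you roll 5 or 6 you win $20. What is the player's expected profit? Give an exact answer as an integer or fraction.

16/3 dollars

E[payout] = (1/3)·3 + (1/3)·20 + (1/3)·23 = 46/3
Expected profit = 46/3 − 10 = 16/3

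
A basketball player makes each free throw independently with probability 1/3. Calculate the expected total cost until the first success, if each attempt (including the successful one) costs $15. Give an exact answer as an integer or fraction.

E[#attempts] = 1/p = 3; E[cost] = 15·3 = 45.

$45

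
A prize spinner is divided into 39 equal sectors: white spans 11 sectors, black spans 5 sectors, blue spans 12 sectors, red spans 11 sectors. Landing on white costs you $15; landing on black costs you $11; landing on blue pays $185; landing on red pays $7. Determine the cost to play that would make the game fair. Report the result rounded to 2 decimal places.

$53.26

E[payout] = (11/39)·(-15) + (5/39)·(-11) + (12/39)·185 + (11/39)·7 = 2077/39
Fair fee = E[payout] = 2077/39 ≈ $53.26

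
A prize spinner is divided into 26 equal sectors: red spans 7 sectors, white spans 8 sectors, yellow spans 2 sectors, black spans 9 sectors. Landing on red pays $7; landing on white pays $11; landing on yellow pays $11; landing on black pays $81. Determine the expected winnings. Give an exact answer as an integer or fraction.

E[payout] = (7/26)·7 + (8/26)·11 + (2/26)·11 + (9/26)·81 = 444/13

444/13 dollars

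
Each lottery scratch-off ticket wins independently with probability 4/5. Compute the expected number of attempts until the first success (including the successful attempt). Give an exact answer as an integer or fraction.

5/4

For a geometric distribution, E[trials] = 1/p = 1/(4/5) = 5/4.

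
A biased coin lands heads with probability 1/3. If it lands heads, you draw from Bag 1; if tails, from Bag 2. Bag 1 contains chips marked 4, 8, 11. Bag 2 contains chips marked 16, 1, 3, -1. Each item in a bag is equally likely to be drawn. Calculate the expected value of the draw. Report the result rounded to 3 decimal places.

5.722

E[X | Bag 1] = (4 + 8 + 11)/3 = 23/3
E[X | Bag 2] = (16 + 1 + 3 − 1)/4 = 19/4
E[X] = (1/3)·23/3 + (2/3)·19/4 = 103/18 ≈ 5.722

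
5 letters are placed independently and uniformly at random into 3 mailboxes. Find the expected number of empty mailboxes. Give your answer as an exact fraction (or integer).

32/81

Let Xⱼ=1 if mailbox j is empty. P(Xⱼ=1) = ((3-1)/3)^5 = 32/243.
By linearity, E[#empty] = 3·32/243 = 32/81.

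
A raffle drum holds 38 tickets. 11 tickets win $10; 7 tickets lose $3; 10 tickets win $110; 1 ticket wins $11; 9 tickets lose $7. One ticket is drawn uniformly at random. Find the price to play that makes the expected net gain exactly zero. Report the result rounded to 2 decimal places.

E[payout] = (11/38)·10 + (7/38)·(-3) + (10/38)·110 + (1/38)·11 + (9/38)·(-7) = 1137/38
Fair fee = E[payout] = 1137/38 ≈ $29.92

$29.92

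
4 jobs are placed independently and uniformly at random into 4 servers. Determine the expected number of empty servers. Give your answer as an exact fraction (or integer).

Let Xⱼ=1 if server j is empty. P(Xⱼ=1) = ((4-1)/4)^4 = 81/256.
By linearity, E[#empty] = 4·81/256 = 81/64.

81/64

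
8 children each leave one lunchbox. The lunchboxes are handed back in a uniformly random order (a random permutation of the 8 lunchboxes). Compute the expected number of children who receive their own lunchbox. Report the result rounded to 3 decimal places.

Let Xᵢ = 1 if person i gets their own lunchbox. For each i, P(Xᵢ=1) = 1/8.
By linearity of expectation, E[X₁+…+X_8] = 8·(1/8) = 1.
≈ 1.000

1.000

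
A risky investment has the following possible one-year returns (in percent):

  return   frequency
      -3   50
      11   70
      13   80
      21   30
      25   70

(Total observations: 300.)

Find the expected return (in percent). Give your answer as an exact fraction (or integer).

202/15

Total = 300, so P(return=-3) = 50/300, etc.
E[X] = (1/6)·(-3) + (7/30)·11 + (4/15)·13 + (1/10)·21 + (7/30)·25
     = 202/15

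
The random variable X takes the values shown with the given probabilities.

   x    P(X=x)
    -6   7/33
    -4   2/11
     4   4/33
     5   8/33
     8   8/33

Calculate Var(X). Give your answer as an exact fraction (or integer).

E[X] = (7/33)·(-6) + (2/11)·(-4) + (4/33)·4 + (8/33)·5 + (8/33)·8 = 18/11
E[X²] = (7/33)·36 + (2/11)·16 + (4/33)·16 + (8/33)·25 + (8/33)·64 = 1124/33
Var(X) = 1124/33 − (18/11)² = 11392/363

11392/363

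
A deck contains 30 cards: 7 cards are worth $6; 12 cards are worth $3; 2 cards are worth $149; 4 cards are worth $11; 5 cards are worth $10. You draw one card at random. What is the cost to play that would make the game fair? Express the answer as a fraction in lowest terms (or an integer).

E[payout] = (7/30)·6 + (12/30)·3 + (2/30)·149 + (4/30)·11 + (5/30)·10 = 47/3
Fair fee = E[payout] = 47/3

47/3 dollars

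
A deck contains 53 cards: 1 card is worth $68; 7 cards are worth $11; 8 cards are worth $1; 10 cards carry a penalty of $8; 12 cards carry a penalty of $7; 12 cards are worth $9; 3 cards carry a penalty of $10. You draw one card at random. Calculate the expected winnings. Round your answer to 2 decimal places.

E[payout] = (1/53)·68 + (7/53)·11 + (8/53)·1 + (10/53)·(-8) + (12/53)·(-7) + (12/53)·9 + (3/53)·(-10) = 67/53
≈ $1.26

$1.26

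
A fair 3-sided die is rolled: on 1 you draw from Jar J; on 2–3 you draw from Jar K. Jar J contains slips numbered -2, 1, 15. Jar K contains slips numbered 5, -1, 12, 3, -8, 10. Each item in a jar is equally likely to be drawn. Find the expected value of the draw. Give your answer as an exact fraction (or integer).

E[X | Jar J] = (-2 + 1 + 15)/3 = 14/3
E[X | Jar K] = (5 − 1 + 12 + 3 − 8 + 10)/6 = 7/2
E[X] = (1/3)·14/3 + (2/3)·7/2 = 35/9

35/9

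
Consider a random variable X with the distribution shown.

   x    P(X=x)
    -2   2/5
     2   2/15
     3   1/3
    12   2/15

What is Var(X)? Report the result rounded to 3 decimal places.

E[X] = (2/5)·(-2) + (2/15)·2 + (1/3)·3 + (2/15)·12 = 31/15
E[X²] = (2/5)·4 + (2/15)·4 + (1/3)·9 + (2/15)·144 = 73/3
Var(X) = 73/3 − (31/15)² = 4514/225 ≈ 20.062

20.062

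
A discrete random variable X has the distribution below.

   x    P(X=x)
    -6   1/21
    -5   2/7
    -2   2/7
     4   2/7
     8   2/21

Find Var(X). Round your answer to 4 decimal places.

E[X] = (1/21)·(-6) + (2/7)·(-5) + (2/7)·(-2) + (2/7)·4 + (2/21)·8 = -8/21
E[X²] = (1/21)·36 + (2/7)·25 + (2/7)·4 + (2/7)·16 + (2/21)·64 = 62/3
Var(X) = 62/3 − (-8/21)² = 9050/441 ≈ 20.5215

20.5215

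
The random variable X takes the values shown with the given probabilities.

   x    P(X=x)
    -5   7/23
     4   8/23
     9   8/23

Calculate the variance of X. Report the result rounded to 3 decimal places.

32.348

E[X] = (7/23)·(-5) + (8/23)·4 + (8/23)·9 = 3
E[X²] = (7/23)·25 + (8/23)·16 + (8/23)·81 = 951/23
Var(X) = 951/23 − (3)² = 744/23 ≈ 32.348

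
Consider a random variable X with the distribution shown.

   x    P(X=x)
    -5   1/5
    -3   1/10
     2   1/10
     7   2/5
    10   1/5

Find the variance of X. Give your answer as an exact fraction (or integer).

E[X] = (1/5)·(-5) + (1/10)·(-3) + (1/10)·2 + (2/5)·7 + (1/5)·10 = 37/10
E[X²] = (1/5)·25 + (1/10)·9 + (1/10)·4 + (2/5)·49 + (1/5)·100 = 459/10
Var(X) = 459/10 − (37/10)² = 3221/100

3221/100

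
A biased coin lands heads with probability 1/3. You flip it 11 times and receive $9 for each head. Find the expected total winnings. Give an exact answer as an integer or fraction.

E[#heads] = 11·1/3 = 11/3 (linearity over flips).
E[winnings] = 9·11/3 = 33.

$33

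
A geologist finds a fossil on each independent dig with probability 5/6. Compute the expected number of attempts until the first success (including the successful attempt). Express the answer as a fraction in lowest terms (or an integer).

6/5

For a geometric distribution, E[trials] = 1/p = 1/(5/6) = 6/5.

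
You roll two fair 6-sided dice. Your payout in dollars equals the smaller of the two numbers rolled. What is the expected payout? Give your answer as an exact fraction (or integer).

91/36 dollars

Distribution of the smaller of the two numbers rolled: 1 w.p. 11/36, 2 w.p. 1/4, 3 w.p. 7/36, 4 w.p. 5/36, 5 w.p. 1/12, 6 w.p. 1/36
E[payout] = (11/36)·1 + (1/4)·2 + (7/36)·3 + (5/36)·4 + (1/12)·5 + (1/36)·6 = 91/36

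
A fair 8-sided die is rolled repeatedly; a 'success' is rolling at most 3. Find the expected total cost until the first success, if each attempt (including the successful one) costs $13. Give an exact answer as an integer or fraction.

104/3 dollars

E[#attempts] = 1/p = 8/3; E[cost] = 13·8/3 = 104/3.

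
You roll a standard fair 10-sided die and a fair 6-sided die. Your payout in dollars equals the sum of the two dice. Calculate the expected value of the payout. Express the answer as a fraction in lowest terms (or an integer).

Distribution of the sum of the two dice: 2 w.p. 1/60, 3 w.p. 1/30, 4 w.p. 1/20, 5 w.p. 1/15, 6 w.p. 1/12, 7 w.p. 1/10, …
E[payout] = (1/60)·2 + (1/30)·3 + (1/20)·4 + (1/15)·5 + (1/12)·6 + (1/10)·7 + (1/10)·8 + (1/10)·9 + (1/10)·10 + (1/10)·11 + (1/12)·12 + (1/15)·13 + (1/20)·14 + (1/30)·15 + (1/60)·16 = 9

$9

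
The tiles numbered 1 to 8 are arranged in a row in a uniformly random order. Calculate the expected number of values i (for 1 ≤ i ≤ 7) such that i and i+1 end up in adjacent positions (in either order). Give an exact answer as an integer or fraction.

For each i ∈ {1,…,7}, let Xᵢ = 1 if i and i+1 are adjacent. P(Xᵢ=1) = 2·(8−1)!/8! = 2/8.
By linearity, E[ΣXᵢ] = (7)·(2/8) = 7/4.

7/4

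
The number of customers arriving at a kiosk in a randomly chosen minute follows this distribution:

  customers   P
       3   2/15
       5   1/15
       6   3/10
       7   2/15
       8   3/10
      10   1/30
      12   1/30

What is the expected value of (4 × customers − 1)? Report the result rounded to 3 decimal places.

25.400

E[4x-1] = (2/15)·11 + (1/15)·19 + (3/10)·23 + (2/15)·27 + (3/10)·31 + (1/30)·39 + (1/30)·47
     = 127/5 ≈ 25.400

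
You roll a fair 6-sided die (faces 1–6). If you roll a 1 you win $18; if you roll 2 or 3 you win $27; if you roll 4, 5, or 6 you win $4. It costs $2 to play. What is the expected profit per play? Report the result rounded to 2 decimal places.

E[payout] = (1/2)·4 + (1/6)·18 + (1/3)·27 = 14
Expected profit = 14 − 2 = 12 ≈ $12.00

$12.00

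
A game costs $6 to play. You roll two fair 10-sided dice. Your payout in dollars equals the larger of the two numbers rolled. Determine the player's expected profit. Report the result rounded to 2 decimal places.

$1.15

Distribution of the larger of the two numbers rolled: 1 w.p. 1/100, 2 w.p. 3/100, 3 w.p. 1/20, 4 w.p. 7/100, 5 w.p. 9/100, 6 w.p. 11/100, …
E[payout] = (1/100)·1 + (3/100)·2 + (1/20)·3 + (7/100)·4 + (9/100)·5 + (11/100)·6 + (13/100)·7 + (3/20)·8 + (17/100)·9 + (19/100)·10 = 143/20
Expected profit = 143/20 − 6 = 23/20 ≈ $1.15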